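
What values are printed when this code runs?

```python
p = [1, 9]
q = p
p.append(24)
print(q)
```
[1, 9, 24]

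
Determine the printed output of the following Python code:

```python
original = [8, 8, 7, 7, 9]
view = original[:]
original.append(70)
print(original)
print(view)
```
[8, 8, 7, 7, 9, 70]
[8, 8, 7, 7, 9]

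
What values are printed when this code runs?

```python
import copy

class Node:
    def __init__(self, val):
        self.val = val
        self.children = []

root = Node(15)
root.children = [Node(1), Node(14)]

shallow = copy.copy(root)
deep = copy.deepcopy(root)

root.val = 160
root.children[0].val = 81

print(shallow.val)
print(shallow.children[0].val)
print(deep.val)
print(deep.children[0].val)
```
15
81
15
1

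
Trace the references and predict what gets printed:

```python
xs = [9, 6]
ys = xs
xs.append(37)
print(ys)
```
[9, 6, 37]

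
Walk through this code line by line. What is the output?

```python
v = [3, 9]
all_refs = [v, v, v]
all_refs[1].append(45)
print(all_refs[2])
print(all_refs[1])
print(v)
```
[3, 9, 45]
[3, 9, 45]
[3, 9, 45]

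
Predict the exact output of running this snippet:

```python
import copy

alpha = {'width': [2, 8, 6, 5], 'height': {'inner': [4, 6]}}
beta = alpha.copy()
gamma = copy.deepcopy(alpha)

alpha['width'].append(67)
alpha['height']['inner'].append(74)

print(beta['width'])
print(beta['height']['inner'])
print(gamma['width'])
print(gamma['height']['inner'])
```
[2, 8, 6, 5, 67]
[4, 6, 74]
[2, 8, 6, 5]
[4, 6]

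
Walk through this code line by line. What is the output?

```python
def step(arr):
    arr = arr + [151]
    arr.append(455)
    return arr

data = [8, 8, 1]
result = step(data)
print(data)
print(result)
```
[8, 8, 1]
[8, 8, 1, 151, 455]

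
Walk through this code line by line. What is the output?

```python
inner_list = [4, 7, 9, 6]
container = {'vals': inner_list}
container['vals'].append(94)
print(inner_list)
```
[4, 7, 9, 6, 94]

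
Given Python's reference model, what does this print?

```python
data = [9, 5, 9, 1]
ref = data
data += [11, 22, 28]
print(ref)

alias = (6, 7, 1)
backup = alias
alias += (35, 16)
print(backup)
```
[9, 5, 9, 1, 11, 22, 28]
(6, 7, 1)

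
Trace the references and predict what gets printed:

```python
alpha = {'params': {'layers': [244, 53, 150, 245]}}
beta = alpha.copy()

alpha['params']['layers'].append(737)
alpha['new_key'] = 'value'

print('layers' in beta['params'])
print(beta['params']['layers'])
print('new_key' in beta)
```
True
[244, 53, 150, 245, 737]
False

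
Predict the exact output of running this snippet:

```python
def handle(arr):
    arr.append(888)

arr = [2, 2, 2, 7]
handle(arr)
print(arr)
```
[2, 2, 2, 7, 888]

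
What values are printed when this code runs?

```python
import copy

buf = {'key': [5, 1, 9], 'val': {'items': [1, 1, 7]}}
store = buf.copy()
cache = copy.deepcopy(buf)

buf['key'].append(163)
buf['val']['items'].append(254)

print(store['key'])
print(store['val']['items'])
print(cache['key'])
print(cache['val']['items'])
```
[5, 1, 9, 163]
[1, 1, 7, 254]
[5, 1, 9]
[1, 1, 7]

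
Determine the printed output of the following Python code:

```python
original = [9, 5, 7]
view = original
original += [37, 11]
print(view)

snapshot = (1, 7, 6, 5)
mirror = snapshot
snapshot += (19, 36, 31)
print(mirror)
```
[9, 5, 7, 37, 11]
(1, 7, 6, 5)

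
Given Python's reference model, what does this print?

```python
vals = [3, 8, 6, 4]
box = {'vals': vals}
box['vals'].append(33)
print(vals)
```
[3, 8, 6, 4, 33]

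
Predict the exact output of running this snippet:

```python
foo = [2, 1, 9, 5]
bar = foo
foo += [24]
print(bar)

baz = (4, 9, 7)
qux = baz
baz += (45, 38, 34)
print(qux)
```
[2, 1, 9, 5, 24]
(4, 9, 7)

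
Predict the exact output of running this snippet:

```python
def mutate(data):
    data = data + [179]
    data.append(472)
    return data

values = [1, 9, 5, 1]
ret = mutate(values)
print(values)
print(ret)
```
[1, 9, 5, 1]
[1, 9, 5, 1, 179, 472]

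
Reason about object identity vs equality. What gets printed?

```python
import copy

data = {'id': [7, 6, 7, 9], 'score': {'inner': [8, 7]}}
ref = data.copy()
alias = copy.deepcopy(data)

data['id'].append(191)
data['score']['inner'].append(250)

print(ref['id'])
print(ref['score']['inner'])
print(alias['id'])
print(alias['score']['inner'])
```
[7, 6, 7, 9, 191]
[8, 7, 250]
[7, 6, 7, 9]
[8, 7]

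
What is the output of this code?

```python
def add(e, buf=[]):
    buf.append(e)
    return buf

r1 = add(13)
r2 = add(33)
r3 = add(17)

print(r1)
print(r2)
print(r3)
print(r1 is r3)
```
[13, 33, 17]
[13, 33, 17]
[13, 33, 17]
True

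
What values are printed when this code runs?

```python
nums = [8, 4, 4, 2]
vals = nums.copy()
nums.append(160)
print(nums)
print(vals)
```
[8, 4, 4, 2, 160]
[8, 4, 4, 2]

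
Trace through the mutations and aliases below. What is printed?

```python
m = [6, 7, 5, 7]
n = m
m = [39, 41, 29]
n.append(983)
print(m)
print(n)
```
[39, 41, 29]
[6, 7, 5, 7, 983]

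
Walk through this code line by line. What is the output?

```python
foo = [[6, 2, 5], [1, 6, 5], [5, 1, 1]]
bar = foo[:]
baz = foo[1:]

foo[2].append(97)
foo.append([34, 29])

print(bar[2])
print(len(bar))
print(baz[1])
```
[5, 1, 1, 97]
3
[5, 1, 1, 97]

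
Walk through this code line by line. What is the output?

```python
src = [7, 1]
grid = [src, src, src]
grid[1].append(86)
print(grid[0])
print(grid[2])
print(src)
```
[7, 1, 86]
[7, 1, 86]
[7, 1, 86]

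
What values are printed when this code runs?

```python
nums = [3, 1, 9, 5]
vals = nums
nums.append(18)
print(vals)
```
[3, 1, 9, 5, 18]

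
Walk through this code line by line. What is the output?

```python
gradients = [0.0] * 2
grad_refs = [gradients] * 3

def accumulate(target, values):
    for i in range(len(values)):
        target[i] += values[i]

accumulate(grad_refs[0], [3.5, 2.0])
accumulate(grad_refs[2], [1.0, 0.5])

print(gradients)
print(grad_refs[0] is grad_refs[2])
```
[4.5, 2.5]
True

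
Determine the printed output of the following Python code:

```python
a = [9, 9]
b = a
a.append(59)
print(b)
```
[9, 9, 59]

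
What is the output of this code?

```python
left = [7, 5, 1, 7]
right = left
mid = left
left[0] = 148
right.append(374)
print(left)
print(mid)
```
[148, 5, 1, 7, 374]
[148, 5, 1, 7, 374]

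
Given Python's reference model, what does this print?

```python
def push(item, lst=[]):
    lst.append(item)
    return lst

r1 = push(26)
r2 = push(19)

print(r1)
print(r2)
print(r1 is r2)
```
[26, 19]
[26, 19]
True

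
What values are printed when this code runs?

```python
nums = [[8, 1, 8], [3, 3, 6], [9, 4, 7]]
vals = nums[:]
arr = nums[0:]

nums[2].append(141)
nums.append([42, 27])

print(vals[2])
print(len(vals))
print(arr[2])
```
[9, 4, 7, 141]
3
[9, 4, 7, 141]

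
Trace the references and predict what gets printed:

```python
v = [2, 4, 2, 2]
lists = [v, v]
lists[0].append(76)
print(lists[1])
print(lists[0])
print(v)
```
[2, 4, 2, 2, 76]
[2, 4, 2, 2, 76]
[2, 4, 2, 2, 76]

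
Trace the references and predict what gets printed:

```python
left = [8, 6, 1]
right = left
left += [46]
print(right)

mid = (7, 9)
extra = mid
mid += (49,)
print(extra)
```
[8, 6, 1, 46]
(7, 9)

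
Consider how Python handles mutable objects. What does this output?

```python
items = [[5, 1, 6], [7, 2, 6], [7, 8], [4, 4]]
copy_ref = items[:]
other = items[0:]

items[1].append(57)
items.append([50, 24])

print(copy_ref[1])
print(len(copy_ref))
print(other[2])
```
[7, 2, 6, 57]
4
[7, 8]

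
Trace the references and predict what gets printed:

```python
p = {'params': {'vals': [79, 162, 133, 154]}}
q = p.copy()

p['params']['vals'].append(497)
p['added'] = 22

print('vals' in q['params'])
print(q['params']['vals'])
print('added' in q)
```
True
[79, 162, 133, 154, 497]
False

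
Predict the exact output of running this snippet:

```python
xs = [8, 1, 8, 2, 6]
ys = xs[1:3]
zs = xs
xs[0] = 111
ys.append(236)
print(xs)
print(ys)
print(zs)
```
[111, 1, 8, 2, 6]
[1, 8, 236]
[111, 1, 8, 2, 6]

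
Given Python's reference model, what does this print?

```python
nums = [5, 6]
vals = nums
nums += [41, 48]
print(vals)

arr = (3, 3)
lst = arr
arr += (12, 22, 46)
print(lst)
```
[5, 6, 41, 48]
(3, 3)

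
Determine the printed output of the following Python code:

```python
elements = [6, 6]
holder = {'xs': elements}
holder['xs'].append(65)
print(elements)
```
[6, 6, 65]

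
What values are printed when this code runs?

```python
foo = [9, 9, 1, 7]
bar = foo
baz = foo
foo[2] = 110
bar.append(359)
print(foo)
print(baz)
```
[9, 9, 110, 7, 359]
[9, 9, 110, 7, 359]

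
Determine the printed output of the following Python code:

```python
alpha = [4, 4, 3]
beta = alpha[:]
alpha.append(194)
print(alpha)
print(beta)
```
[4, 4, 3, 194]
[4, 4, 3]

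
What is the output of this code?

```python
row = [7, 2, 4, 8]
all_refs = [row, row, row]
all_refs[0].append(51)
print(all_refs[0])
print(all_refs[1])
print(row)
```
[7, 2, 4, 8, 51]
[7, 2, 4, 8, 51]
[7, 2, 4, 8, 51]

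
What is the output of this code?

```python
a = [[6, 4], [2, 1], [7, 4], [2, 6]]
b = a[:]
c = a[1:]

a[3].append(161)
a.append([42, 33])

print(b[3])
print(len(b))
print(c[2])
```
[2, 6, 161]
4
[2, 6, 161]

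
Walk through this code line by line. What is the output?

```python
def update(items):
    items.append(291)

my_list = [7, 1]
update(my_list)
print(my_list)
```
[7, 1, 291]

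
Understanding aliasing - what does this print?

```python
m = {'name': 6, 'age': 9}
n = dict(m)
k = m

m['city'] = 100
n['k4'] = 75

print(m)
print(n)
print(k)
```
{'name': 6, 'age': 9, 'city': 100}
{'name': 6, 'age': 9, 'k4': 75}
{'name': 6, 'age': 9, 'city': 100}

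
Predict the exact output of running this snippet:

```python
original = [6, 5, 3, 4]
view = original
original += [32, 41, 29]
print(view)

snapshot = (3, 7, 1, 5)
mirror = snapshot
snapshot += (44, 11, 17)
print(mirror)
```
[6, 5, 3, 4, 32, 41, 29]
(3, 7, 1, 5)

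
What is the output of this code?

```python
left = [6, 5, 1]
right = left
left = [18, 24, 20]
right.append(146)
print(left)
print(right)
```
[18, 24, 20]
[6, 5, 1, 146]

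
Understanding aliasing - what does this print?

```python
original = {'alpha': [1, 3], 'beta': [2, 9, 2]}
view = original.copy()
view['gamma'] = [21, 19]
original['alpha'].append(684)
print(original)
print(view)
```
{'alpha': [1, 3, 684], 'beta': [2, 9, 2]}
{'alpha': [1, 3, 684], 'beta': [2, 9, 2], 'gamma': [21, 19]}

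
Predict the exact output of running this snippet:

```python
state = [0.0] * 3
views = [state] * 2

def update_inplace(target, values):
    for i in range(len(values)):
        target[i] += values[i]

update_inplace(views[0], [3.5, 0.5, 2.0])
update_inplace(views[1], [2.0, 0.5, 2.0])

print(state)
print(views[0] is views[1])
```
[5.5, 1.0, 4.0]
True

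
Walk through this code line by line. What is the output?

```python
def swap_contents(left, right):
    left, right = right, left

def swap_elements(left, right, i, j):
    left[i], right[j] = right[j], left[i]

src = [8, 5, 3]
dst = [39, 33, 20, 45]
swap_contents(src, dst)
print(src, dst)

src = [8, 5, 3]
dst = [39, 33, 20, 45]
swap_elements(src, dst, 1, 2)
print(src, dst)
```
[8, 5, 3] [39, 33, 20, 45]
[8, 20, 3] [39, 33, 5, 45]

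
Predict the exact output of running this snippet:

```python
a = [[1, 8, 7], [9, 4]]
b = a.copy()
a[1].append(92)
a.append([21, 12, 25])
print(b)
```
[[1, 8, 7], [9, 4, 92]]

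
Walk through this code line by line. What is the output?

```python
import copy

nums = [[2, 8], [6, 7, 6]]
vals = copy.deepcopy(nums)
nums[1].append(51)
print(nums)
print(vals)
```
[[2, 8], [6, 7, 6, 51]]
[[2, 8], [6, 7, 6]]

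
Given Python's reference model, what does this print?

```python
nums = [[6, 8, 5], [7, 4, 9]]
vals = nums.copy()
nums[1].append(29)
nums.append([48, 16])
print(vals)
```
[[6, 8, 5], [7, 4, 9, 29]]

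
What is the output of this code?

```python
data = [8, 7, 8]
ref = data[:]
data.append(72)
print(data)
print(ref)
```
[8, 7, 8, 72]
[8, 7, 8]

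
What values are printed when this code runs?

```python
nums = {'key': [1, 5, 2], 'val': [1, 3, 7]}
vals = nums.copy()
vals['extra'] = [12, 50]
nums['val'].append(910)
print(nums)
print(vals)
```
{'key': [1, 5, 2], 'val': [1, 3, 7, 910]}
{'key': [1, 5, 2], 'val': [1, 3, 7, 910], 'extra': [12, 50]}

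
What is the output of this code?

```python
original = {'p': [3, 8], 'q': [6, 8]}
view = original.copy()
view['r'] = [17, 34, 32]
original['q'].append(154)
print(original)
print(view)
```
{'p': [3, 8], 'q': [6, 8, 154]}
{'p': [3, 8], 'q': [6, 8, 154], 'r': [17, 34, 32]}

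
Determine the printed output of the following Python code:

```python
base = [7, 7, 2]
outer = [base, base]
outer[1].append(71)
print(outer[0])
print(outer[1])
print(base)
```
[7, 7, 2, 71]
[7, 7, 2, 71]
[7, 7, 2, 71]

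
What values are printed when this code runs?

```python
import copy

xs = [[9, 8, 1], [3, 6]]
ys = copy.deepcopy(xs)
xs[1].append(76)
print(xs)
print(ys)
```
[[9, 8, 1], [3, 6, 76]]
[[9, 8, 1], [3, 6]]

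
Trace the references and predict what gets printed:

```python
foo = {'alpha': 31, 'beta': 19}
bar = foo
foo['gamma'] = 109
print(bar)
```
{'alpha': 31, 'beta': 19, 'gamma': 109}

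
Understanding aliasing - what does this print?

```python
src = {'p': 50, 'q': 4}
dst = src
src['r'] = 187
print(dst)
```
{'p': 50, 'q': 4, 'r': 187}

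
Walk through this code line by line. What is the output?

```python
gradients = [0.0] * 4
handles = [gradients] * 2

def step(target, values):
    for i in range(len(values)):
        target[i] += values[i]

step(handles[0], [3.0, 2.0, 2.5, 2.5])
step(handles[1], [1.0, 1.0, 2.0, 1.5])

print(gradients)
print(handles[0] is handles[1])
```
[4.0, 3.0, 4.5, 4.0]
True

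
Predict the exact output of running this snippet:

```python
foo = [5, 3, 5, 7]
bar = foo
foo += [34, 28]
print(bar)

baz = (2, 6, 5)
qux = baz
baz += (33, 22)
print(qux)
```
[5, 3, 5, 7, 34, 28]
(2, 6, 5)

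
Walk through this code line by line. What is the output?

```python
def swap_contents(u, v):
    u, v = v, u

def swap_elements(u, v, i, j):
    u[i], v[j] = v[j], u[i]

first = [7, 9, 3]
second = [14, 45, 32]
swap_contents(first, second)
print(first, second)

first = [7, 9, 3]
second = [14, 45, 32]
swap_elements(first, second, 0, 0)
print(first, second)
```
[7, 9, 3] [14, 45, 32]
[14, 9, 3] [7, 45, 32]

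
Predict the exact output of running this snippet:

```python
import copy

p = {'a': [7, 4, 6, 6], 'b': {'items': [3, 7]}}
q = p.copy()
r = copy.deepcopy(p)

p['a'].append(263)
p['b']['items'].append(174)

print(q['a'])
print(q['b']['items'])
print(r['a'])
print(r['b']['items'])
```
[7, 4, 6, 6, 263]
[3, 7, 174]
[7, 4, 6, 6]
[3, 7]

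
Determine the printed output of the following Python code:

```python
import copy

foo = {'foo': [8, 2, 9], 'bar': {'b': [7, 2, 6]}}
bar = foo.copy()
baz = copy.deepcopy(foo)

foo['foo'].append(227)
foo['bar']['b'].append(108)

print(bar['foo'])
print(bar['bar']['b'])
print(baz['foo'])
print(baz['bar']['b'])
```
[8, 2, 9, 227]
[7, 2, 6, 108]
[8, 2, 9]
[7, 2, 6]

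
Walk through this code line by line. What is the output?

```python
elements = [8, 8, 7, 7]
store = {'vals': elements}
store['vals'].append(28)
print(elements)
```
[8, 8, 7, 7, 28]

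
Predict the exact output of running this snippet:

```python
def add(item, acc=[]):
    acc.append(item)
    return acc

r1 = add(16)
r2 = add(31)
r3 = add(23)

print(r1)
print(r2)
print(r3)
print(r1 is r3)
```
[16, 31, 23]
[16, 31, 23]
[16, 31, 23]
True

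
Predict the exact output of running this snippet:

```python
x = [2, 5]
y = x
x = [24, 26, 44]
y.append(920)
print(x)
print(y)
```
[24, 26, 44]
[2, 5, 920]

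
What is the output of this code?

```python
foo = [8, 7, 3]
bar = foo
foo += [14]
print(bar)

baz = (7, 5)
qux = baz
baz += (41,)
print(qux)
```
[8, 7, 3, 14]
(7, 5)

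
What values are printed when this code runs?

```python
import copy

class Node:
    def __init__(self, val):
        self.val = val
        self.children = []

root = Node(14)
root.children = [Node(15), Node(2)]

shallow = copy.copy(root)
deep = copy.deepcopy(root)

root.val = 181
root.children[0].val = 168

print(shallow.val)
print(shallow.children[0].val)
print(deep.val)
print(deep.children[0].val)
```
14
168
14
15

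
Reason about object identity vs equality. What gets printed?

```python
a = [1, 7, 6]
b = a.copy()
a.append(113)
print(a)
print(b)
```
[1, 7, 6, 113]
[1, 7, 6]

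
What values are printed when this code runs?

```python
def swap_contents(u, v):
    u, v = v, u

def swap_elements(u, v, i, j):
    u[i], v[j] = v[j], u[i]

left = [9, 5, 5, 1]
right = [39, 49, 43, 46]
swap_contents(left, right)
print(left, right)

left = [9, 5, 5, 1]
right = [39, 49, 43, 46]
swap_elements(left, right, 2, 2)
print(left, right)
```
[9, 5, 5, 1] [39, 49, 43, 46]
[9, 5, 43, 1] [39, 49, 5, 46]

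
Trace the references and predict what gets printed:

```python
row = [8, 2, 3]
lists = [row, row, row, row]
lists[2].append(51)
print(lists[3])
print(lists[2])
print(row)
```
[8, 2, 3, 51]
[8, 2, 3, 51]
[8, 2, 3, 51]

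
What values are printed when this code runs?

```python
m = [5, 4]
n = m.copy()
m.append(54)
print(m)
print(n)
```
[5, 4, 54]
[5, 4]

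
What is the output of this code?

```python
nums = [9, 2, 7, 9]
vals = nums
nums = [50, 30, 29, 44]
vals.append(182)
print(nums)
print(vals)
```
[50, 30, 29, 44]
[9, 2, 7, 9, 182]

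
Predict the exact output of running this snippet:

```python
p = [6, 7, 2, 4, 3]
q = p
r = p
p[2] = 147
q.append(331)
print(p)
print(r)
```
[6, 7, 147, 4, 3, 331]
[6, 7, 147, 4, 3, 331]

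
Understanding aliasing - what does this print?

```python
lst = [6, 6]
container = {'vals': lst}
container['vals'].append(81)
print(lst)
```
[6, 6, 81]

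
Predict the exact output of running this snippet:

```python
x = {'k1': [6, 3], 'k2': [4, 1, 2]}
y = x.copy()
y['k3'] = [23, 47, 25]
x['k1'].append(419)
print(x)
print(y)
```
{'k1': [6, 3, 419], 'k2': [4, 1, 2]}
{'k1': [6, 3, 419], 'k2': [4, 1, 2], 'k3': [23, 47, 25]}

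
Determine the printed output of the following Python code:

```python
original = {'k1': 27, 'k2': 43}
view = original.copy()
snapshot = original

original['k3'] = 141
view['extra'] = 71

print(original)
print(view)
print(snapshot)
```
{'k1': 27, 'k2': 43, 'k3': 141}
{'k1': 27, 'k2': 43, 'extra': 71}
{'k1': 27, 'k2': 43, 'k3': 141}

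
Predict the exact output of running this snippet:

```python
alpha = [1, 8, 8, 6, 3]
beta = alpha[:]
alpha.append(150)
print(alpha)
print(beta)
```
[1, 8, 8, 6, 3, 150]
[1, 8, 8, 6, 3]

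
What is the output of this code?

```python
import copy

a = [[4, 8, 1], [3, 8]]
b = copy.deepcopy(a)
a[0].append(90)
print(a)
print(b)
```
[[4, 8, 1, 90], [3, 8]]
[[4, 8, 1], [3, 8]]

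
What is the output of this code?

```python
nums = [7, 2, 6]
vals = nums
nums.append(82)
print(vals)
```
[7, 2, 6, 82]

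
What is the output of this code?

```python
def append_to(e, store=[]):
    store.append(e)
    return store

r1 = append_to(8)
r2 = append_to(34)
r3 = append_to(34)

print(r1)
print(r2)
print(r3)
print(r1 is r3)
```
[8, 34, 34]
[8, 34, 34]
[8, 34, 34]
True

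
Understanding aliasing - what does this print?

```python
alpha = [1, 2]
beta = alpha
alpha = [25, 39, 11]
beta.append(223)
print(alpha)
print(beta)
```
[25, 39, 11]
[1, 2, 223]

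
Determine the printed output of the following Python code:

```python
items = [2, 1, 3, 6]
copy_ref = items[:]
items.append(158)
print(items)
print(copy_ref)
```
[2, 1, 3, 6, 158]
[2, 1, 3, 6]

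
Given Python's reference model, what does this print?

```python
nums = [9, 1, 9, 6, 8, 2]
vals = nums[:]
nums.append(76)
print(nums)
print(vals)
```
[9, 1, 9, 6, 8, 2, 76]
[9, 1, 9, 6, 8, 2]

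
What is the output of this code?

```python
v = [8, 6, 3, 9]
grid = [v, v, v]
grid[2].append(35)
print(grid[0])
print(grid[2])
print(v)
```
[8, 6, 3, 9, 35]
[8, 6, 3, 9, 35]
[8, 6, 3, 9, 35]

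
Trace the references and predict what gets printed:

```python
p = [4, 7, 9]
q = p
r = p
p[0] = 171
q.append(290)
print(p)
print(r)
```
[171, 7, 9, 290]
[171, 7, 9, 290]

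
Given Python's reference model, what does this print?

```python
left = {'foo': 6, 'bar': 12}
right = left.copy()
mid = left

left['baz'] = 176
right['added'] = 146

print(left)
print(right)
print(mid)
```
{'foo': 6, 'bar': 12, 'baz': 176}
{'foo': 6, 'bar': 12, 'added': 146}
{'foo': 6, 'bar': 12, 'baz': 176}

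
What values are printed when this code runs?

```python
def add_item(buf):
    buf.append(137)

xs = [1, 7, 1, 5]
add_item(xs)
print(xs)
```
[1, 7, 1, 5, 137]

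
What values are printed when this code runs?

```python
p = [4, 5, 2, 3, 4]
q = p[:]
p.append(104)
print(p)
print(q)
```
[4, 5, 2, 3, 4, 104]
[4, 5, 2, 3, 4]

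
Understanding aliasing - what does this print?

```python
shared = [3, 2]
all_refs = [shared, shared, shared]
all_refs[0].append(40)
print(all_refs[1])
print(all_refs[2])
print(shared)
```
[3, 2, 40]
[3, 2, 40]
[3, 2, 40]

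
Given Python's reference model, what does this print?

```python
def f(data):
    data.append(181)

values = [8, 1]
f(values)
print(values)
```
[8, 1, 181]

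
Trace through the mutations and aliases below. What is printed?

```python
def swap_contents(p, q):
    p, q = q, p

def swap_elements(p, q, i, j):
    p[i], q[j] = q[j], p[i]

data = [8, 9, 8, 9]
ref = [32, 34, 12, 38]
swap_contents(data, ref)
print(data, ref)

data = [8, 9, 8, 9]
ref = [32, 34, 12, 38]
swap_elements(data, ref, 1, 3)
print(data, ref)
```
[8, 9, 8, 9] [32, 34, 12, 38]
[8, 38, 8, 9] [32, 34, 12, 9]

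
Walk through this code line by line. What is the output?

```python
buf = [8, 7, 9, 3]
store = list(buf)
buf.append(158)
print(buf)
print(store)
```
[8, 7, 9, 3, 158]
[8, 7, 9, 3]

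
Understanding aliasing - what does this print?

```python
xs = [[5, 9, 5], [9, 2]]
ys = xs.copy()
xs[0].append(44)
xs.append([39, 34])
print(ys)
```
[[5, 9, 5, 44], [9, 2]]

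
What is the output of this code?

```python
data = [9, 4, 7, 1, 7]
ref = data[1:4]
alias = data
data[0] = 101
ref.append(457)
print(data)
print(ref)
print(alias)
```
[101, 4, 7, 1, 7]
[4, 7, 1, 457]
[101, 4, 7, 1, 7]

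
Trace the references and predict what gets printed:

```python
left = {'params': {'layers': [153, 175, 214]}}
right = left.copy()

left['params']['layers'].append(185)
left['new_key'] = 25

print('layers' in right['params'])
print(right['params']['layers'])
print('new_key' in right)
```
True
[153, 175, 214, 185]
False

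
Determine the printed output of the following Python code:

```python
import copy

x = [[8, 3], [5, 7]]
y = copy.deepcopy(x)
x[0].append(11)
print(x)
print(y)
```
[[8, 3, 11], [5, 7]]
[[8, 3], [5, 7]]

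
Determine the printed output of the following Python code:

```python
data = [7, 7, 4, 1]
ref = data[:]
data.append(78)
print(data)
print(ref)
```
[7, 7, 4, 1, 78]
[7, 7, 4, 1]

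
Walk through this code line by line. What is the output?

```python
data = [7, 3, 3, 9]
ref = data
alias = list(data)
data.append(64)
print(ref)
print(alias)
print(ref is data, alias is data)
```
[7, 3, 3, 9, 64]
[7, 3, 3, 9]
True False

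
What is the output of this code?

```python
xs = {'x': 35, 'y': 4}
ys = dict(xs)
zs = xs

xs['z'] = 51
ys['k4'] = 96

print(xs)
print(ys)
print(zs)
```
{'x': 35, 'y': 4, 'z': 51}
{'x': 35, 'y': 4, 'k4': 96}
{'x': 35, 'y': 4, 'z': 51}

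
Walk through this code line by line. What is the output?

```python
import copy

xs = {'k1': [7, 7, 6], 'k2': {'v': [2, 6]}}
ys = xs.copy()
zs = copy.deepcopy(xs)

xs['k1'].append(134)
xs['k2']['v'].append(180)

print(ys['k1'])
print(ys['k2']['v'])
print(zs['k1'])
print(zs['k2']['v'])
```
[7, 7, 6, 134]
[2, 6, 180]
[7, 7, 6]
[2, 6]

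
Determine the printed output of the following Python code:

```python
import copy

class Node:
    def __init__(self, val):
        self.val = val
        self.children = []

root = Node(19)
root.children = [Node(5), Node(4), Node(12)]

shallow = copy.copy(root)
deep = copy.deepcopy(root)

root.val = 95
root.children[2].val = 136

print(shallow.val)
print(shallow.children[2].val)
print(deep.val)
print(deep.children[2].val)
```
19
136
19
12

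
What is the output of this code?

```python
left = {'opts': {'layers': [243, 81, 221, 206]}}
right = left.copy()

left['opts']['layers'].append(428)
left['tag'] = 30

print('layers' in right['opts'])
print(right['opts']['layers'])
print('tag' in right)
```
True
[243, 81, 221, 206, 428]
False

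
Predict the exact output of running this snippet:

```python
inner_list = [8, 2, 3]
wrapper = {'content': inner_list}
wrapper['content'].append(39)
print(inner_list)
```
[8, 2, 3, 39]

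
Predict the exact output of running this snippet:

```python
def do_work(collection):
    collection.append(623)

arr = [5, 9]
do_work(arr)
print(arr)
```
[5, 9, 623]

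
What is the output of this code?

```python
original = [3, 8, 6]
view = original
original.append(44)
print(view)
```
[3, 8, 6, 44]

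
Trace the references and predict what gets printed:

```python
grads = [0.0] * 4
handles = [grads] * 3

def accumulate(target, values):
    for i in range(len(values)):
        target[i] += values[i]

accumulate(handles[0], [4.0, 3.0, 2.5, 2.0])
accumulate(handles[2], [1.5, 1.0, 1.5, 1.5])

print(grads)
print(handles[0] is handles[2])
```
[5.5, 4.0, 4.0, 3.5]
True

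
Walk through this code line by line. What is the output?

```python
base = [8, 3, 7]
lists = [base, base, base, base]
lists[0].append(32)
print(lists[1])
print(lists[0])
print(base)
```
[8, 3, 7, 32]
[8, 3, 7, 32]
[8, 3, 7, 32]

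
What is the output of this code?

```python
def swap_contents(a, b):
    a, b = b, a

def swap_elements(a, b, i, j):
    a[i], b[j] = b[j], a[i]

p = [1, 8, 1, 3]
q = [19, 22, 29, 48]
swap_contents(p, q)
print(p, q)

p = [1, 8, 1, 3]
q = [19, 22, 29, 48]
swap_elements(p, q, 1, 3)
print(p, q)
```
[1, 8, 1, 3] [19, 22, 29, 48]
[1, 48, 1, 3] [19, 22, 29, 8]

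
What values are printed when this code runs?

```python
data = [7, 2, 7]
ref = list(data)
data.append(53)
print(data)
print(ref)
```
[7, 2, 7, 53]
[7, 2, 7]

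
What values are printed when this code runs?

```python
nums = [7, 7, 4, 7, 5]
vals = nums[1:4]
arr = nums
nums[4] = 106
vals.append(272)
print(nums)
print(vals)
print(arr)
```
[7, 7, 4, 7, 106]
[7, 4, 7, 272]
[7, 7, 4, 7, 106]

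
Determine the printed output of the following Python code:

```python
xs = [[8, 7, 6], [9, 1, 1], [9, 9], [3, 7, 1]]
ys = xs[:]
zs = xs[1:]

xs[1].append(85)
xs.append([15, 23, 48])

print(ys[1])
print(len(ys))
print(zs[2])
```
[9, 1, 1, 85]
4
[3, 7, 1]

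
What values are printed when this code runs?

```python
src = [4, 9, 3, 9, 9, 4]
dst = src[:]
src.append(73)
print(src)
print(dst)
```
[4, 9, 3, 9, 9, 4, 73]
[4, 9, 3, 9, 9, 4]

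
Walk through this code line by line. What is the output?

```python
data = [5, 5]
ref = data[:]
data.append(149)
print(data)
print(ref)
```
[5, 5, 149]
[5, 5]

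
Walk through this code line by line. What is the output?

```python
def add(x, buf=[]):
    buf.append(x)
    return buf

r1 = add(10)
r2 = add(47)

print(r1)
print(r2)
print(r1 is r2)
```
[10, 47]
[10, 47]
True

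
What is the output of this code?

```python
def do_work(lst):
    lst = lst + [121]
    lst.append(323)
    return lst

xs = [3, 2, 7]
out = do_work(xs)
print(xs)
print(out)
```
[3, 2, 7]
[3, 2, 7, 121, 323]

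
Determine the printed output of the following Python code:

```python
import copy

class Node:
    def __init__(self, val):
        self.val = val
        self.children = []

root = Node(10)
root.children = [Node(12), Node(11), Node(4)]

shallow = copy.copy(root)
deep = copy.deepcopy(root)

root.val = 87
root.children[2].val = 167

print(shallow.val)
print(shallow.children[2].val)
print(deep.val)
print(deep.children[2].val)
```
10
167
10
4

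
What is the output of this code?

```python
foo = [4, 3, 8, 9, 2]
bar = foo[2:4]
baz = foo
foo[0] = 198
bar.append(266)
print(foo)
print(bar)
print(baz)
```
[198, 3, 8, 9, 2]
[8, 9, 266]
[198, 3, 8, 9, 2]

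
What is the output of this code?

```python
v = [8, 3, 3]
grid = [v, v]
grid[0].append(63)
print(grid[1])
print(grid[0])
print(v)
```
[8, 3, 3, 63]
[8, 3, 3, 63]
[8, 3, 3, 63]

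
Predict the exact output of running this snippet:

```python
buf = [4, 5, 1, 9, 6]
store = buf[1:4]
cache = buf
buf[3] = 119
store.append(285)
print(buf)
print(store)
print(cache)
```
[4, 5, 1, 119, 6]
[5, 1, 9, 285]
[4, 5, 1, 119, 6]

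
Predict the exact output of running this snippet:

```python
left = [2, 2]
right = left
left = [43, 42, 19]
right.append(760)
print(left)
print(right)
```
[43, 42, 19]
[2, 2, 760]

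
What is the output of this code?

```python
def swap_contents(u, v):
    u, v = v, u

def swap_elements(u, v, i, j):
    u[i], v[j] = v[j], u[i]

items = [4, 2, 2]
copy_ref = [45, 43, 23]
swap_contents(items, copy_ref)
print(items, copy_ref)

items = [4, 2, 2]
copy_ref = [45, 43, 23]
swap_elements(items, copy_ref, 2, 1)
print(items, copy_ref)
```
[4, 2, 2] [45, 43, 23]
[4, 2, 43] [45, 2, 23]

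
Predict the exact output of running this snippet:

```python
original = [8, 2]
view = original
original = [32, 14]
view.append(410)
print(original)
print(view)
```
[32, 14]
[8, 2, 410]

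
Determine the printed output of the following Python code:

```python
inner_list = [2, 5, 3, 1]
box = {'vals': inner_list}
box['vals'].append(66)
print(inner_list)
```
[2, 5, 3, 1, 66]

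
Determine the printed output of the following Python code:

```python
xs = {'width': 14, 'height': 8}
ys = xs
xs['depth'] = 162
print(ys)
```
{'width': 14, 'height': 8, 'depth': 162}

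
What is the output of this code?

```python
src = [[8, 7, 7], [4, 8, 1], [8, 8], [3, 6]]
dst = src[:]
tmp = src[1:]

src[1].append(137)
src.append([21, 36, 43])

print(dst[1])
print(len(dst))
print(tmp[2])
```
[4, 8, 1, 137]
4
[3, 6]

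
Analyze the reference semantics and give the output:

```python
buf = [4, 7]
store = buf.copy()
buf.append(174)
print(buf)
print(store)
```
[4, 7, 174]
[4, 7]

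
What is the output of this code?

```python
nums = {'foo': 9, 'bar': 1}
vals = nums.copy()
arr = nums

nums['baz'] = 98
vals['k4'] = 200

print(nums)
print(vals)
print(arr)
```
{'foo': 9, 'bar': 1, 'baz': 98}
{'foo': 9, 'bar': 1, 'k4': 200}
{'foo': 9, 'bar': 1, 'baz': 98}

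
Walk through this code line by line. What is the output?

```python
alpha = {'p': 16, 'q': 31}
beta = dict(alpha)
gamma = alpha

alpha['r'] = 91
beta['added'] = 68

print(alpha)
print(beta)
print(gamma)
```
{'p': 16, 'q': 31, 'r': 91}
{'p': 16, 'q': 31, 'added': 68}
{'p': 16, 'q': 31, 'r': 91}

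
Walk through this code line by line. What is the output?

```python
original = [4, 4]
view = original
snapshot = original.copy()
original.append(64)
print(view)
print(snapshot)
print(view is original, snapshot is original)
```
[4, 4, 64]
[4, 4]
True False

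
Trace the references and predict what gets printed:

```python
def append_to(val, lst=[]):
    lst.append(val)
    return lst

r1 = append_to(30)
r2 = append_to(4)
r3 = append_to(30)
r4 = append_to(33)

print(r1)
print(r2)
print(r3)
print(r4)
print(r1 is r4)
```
[30, 4, 30, 33]
[30, 4, 30, 33]
[30, 4, 30, 33]
[30, 4, 30, 33]
True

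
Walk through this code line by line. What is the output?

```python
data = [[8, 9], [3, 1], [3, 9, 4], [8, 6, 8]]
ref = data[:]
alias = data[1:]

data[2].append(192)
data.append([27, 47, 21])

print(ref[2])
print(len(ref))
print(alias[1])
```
[3, 9, 4, 192]
4
[3, 9, 4, 192]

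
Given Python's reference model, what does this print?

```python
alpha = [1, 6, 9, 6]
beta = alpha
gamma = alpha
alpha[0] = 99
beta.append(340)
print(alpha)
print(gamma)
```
[99, 6, 9, 6, 340]
[99, 6, 9, 6, 340]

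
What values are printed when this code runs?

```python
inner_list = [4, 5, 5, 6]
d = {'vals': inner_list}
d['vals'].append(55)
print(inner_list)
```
[4, 5, 5, 6, 55]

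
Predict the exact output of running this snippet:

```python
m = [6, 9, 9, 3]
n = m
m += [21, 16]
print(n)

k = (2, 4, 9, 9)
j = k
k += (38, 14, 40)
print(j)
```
[6, 9, 9, 3, 21, 16]
(2, 4, 9, 9)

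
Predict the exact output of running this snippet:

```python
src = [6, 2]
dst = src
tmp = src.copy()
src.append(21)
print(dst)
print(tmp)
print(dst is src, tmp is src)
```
[6, 2, 21]
[6, 2]
True False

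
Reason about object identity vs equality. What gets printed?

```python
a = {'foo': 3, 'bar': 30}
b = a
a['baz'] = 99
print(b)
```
{'foo': 3, 'bar': 30, 'baz': 99}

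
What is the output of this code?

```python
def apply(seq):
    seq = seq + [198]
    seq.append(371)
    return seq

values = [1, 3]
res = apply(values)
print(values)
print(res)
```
[1, 3]
[1, 3, 198, 371]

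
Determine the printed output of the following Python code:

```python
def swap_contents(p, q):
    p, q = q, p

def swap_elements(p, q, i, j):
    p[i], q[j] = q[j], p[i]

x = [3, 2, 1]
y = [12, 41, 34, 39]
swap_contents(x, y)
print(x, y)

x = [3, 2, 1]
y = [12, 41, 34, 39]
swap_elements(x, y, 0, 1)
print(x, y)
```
[3, 2, 1] [12, 41, 34, 39]
[41, 2, 1] [12, 3, 34, 39]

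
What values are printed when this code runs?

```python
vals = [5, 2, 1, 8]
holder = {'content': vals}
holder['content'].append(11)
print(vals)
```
[5, 2, 1, 8, 11]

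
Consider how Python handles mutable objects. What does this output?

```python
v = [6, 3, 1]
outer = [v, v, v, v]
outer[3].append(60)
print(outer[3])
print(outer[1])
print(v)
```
[6, 3, 1, 60]
[6, 3, 1, 60]
[6, 3, 1, 60]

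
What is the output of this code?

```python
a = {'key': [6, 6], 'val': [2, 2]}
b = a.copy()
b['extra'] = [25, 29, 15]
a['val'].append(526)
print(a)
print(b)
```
{'key': [6, 6], 'val': [2, 2, 526]}
{'key': [6, 6], 'val': [2, 2, 526], 'extra': [25, 29, 15]}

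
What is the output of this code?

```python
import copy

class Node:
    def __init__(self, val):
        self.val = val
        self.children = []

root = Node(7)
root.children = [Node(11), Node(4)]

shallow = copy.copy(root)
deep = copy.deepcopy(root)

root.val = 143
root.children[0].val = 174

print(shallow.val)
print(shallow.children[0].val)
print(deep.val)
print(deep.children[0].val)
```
7
174
7
11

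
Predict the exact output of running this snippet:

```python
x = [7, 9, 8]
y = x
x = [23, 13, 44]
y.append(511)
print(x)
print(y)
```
[23, 13, 44]
[7, 9, 8, 511]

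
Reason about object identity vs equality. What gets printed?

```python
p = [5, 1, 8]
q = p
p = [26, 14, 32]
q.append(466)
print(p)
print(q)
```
[26, 14, 32]
[5, 1, 8, 466]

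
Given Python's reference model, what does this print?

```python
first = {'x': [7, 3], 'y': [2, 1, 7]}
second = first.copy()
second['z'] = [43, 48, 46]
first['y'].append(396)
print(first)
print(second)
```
{'x': [7, 3], 'y': [2, 1, 7, 396]}
{'x': [7, 3], 'y': [2, 1, 7, 396], 'z': [43, 48, 46]}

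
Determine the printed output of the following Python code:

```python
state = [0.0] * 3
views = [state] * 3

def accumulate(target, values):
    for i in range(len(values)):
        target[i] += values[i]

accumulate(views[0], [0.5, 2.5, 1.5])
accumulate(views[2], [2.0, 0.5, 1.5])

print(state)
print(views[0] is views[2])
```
[2.5, 3.0, 3.0]
True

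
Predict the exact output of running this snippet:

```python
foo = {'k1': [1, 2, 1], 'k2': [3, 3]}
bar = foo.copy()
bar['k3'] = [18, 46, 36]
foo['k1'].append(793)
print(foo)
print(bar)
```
{'k1': [1, 2, 1, 793], 'k2': [3, 3]}
{'k1': [1, 2, 1, 793], 'k2': [3, 3], 'k3': [18, 46, 36]}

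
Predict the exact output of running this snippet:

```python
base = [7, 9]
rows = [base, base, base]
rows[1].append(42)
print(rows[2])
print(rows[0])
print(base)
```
[7, 9, 42]
[7, 9, 42]
[7, 9, 42]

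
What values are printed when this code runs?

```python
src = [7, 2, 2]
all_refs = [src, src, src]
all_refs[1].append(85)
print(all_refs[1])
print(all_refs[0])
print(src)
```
[7, 2, 2, 85]
[7, 2, 2, 85]
[7, 2, 2, 85]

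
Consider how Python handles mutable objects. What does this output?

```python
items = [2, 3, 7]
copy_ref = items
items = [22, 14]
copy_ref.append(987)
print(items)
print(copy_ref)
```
[22, 14]
[2, 3, 7, 987]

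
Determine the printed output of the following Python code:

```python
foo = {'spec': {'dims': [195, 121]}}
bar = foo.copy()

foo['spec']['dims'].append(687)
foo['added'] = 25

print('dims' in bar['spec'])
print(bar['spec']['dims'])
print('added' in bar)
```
True
[195, 121, 687]
False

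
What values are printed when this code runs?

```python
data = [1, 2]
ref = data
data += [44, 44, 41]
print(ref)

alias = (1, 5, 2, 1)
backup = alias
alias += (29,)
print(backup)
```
[1, 2, 44, 44, 41]
(1, 5, 2, 1)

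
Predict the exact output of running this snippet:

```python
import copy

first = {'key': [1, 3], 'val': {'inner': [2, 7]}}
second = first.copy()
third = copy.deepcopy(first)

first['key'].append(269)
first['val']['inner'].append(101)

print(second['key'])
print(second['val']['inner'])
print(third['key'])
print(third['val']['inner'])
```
[1, 3, 269]
[2, 7, 101]
[1, 3]
[2, 7]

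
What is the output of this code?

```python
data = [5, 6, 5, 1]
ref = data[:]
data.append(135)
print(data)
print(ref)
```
[5, 6, 5, 1, 135]
[5, 6, 5, 1]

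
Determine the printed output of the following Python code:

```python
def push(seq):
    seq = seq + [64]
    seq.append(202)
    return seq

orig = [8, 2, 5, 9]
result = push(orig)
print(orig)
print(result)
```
[8, 2, 5, 9]
[8, 2, 5, 9, 64, 202]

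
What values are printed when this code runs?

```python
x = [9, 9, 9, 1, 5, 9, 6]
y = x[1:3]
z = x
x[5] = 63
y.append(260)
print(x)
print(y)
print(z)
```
[9, 9, 9, 1, 5, 63, 6]
[9, 9, 260]
[9, 9, 9, 1, 5, 63, 6]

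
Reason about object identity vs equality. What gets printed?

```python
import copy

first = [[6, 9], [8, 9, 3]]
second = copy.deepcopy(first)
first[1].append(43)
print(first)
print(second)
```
[[6, 9], [8, 9, 3, 43]]
[[6, 9], [8, 9, 3]]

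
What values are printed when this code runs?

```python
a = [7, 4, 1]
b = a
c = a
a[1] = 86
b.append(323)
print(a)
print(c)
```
[7, 86, 1, 323]
[7, 86, 1, 323]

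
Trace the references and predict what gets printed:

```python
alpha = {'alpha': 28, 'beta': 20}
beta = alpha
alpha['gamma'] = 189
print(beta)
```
{'alpha': 28, 'beta': 20, 'gamma': 189}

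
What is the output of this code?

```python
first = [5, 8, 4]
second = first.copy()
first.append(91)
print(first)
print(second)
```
[5, 8, 4, 91]
[5, 8, 4]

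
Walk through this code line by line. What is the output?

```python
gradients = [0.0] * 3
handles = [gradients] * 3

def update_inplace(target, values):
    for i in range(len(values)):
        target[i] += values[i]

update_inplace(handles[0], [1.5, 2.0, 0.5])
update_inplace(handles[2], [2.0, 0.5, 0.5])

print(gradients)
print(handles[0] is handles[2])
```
[3.5, 2.5, 1.0]
True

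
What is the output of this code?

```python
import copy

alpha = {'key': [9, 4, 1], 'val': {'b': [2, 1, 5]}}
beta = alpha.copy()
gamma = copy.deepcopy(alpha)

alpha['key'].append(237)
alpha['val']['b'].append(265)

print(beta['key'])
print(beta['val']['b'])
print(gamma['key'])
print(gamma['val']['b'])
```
[9, 4, 1, 237]
[2, 1, 5, 265]
[9, 4, 1]
[2, 1, 5]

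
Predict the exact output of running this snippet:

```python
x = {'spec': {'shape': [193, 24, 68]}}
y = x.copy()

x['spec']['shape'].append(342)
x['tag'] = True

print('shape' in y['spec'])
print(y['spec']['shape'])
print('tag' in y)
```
True
[193, 24, 68, 342]
False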